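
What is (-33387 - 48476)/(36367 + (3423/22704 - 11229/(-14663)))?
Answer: -19205714704/8532204171 ≈ -2.2510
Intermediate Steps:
(-33387 - 48476)/(36367 + (3423/22704 - 11229/(-14663))) = -81863/(36367 + (3423*(1/22704) - 11229*(-1/14663))) = -81863/(36367 + (1141/7568 + 11229/14663)) = -81863/(36367 + 215035/234608) = -81863/8532204171/234608 = -81863*234608/8532204171 = -19205714704/8532204171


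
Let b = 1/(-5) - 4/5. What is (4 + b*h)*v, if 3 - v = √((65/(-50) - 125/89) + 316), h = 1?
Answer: 9 - 3*√248161370/890 ≈ -44.100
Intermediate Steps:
b = -1 (b = 1*(-⅕) - 4*⅕ = -⅕ - ⅘ = -1)
v = 3 - √248161370/890 (v = 3 - √((65/(-50) - 125/89) + 316) = 3 - √((65*(-1/50) - 125*1/89) + 316) = 3 - √((-13/10 - 125/89) + 316) = 3 - √(-2407/890 + 316) = 3 - √(278833/890) = 3 - √248161370/890 ≈ -14.700)
(4 + b*h)*v = (4 - 1*1)*(3 - √248161370/890) = (4 - 1)*(3 - √248161370/890) = 3*(3 - √248161370/890) = 9 - 3*√248161370/890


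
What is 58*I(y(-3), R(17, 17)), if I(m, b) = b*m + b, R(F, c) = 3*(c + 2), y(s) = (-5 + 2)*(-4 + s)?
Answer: 72732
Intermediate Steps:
y(s) = 12 - 3*s (y(s) = -3*(-4 + s) = 12 - 3*s)
R(F, c) = 6 + 3*c (R(F, c) = 3*(2 + c) = 6 + 3*c)
I(m, b) = b + b*m
58*I(y(-3), R(17, 17)) = 58*((6 + 3*17)*(1 + (12 - 3*(-3)))) = 58*((6 + 51)*(1 + (12 + 9))) = 58*(57*(1 + 21)) = 58*(57*22) = 58*1254 = 72732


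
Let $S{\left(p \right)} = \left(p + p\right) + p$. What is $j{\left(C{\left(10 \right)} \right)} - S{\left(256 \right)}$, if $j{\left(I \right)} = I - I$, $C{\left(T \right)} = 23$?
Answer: $-768$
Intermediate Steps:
$S{\left(p \right)} = 3 p$ ($S{\left(p \right)} = 2 p + p = 3 p$)
$j{\left(I \right)} = 0$
$j{\left(C{\left(10 \right)} \right)} - S{\left(256 \right)} = 0 - 3 \cdot 256 = 0 - 768 = -768$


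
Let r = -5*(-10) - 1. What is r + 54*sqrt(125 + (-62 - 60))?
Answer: 49 + 54*sqrt(3) ≈ 142.53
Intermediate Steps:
r = 49 (r = 50 - 1 = 49)
r + 54*sqrt(125 + (-62 - 60)) = 49 + 54*sqrt(125 + (-62 - 60)) = 49 + 54*sqrt(125 - 122) = 49 + 54*sqrt(3)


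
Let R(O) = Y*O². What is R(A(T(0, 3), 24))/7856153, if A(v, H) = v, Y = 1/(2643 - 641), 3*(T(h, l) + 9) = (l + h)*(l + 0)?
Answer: 18/7864009153 ≈ 2.2889e-9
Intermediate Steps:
T(h, l) = -9 + l*(h + l)/3 (T(h, l) = -9 + ((l + h)*(l + 0))/3 = -9 + ((h + l)*l)/3 = -9 + (l*(h + l))/3 = -9 + l*(h + l)/3)
Y = 1/2002 ≈ 0.00049950
R(O) = O²/2002
R(A(T(0, 3), 24))/7856153 = ((-9 + (⅓)*3² + (⅓)*0*3)²/2002)/7856153 = ((-9 + (⅓)*9 + 0)²/2002)*(1/7856153) = ((-9 + 3 + 0)²/2002)*(1/7856153) = ((1/2002)*(-6)²)*(1/7856153) = ((1/2002)*36)*(1/7856153) = (18/1001)*(1/7856153) = 18/7864009153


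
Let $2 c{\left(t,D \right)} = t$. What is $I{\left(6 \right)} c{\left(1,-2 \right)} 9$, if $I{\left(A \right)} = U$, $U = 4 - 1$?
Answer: $\frac{27}{2} \approx 13.5$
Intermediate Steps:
$U = 3$
$I{\left(A \right)} = 3$
$c{\left(t,D \right)} = \frac{t}{2}$
$I{\left(6 \right)} c{\left(1,-2 \right)} 9 = 3 \cdot \frac{1}{2} \cdot 1 \cdot 9 = 3 \cdot \frac{1}{2} \cdot 9 = \frac{3}{2} \cdot 9 = \frac{27}{2}$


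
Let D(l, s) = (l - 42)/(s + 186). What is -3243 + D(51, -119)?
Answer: -217272/67 ≈ -3242.9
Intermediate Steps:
D(l, s) = (-42 + l)/(186 + s)
-3243 + D(51, -119) = -3243 + (-42 + 51)/(186 - 119) = -3243 + 9/67 = -217272/67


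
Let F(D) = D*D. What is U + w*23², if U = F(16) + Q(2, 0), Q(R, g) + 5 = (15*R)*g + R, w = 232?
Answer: 122981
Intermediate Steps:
F(D) = D²
Q(R, g) = -5 + R + 15*R*g (Q(R, g) = -5 + ((15*R)*g + R) = -5 + (15*R*g + R) = -5 + (R + 15*R*g) = -5 + R + 15*R*g)
U = 253 (U = 16² + (-5 + 2 + 15*2*0) = 256 + (-5 + 2 + 0) = 256 - 3 = 253)
U + w*23² = 253 + 232*23² = 253 + 232*529 = 253 + 122728 = 122981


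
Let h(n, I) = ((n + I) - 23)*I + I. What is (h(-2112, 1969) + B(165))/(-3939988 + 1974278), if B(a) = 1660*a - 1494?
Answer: 3087/115630 ≈ 0.026697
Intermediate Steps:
B(a) = -1494 + 1660*a
h(n, I) = I + I*(-23 + I + n) (h(n, I) = ((I + n) - 23)*I + I = (-23 + I + n)*I + I = I*(-23 + I + n) + I = I + I*(-23 + I + n))
(h(-2112, 1969) + B(165))/(-3939988 + 1974278) = (1969*(-22 + 1969 - 2112) + (-1494 + 1660*165))/(-3939988 + 1974278) = (1969*(-165) + (-1494 + 273900))/(-1965710) = (-324885 + 272406)*(-1/1965710) = -52479*(-1/1965710) = 3087/115630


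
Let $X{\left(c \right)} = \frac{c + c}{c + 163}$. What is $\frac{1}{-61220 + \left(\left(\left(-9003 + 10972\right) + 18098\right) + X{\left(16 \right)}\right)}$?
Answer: $- \frac{179}{7366355} \approx -2.43 \cdot 10^{-5}$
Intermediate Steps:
$X{\left(c \right)} = \frac{2 c}{163 + c}$
$\frac{1}{-61220 + \left(\left(\left(-9003 + 10972\right) + 18098\right) + X{\left(16 \right)}\right)} = \frac{1}{-61220 + \left(\left(\left(-9003 + 10972\right) + 18098\right) + 2 \cdot 16 \frac{1}{163 + 16}\right)} = \frac{1}{-61220 + \left(\left(1969 + 18098\right) + 2 \cdot 16 \cdot \frac{1}{179}\right)} = \frac{1}{-61220 + \left(20067 + 2 \cdot 16 \cdot \frac{1}{179}\right)} = \frac{1}{-61220 + \left(20067 + \frac{32}{179}\right)} = \frac{1}{-61220 + \frac{3592025}{179}} = \frac{1}{- \frac{7366355}{179}} = - \frac{179}{7366355}$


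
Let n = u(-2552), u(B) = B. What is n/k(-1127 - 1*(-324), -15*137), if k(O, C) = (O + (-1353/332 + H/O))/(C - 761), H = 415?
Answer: -1915874025472/215300827 ≈ -8898.6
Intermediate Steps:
n = -2552
k(O, C) = (-1353/332 + O + 415/O)/(-761 + C) (k(O, C) = (O + (-1353/332 + 415/O))/(C - 761) = (O + (-1353*1/332 + 415/O))/(-761 + C) = (O + (-1353/332 + 415/O))/(-761 + C) = (-1353/332 + O + 415/O)/(-761 + C))
n/k(-1127 - 1*(-324), -15*137) = -2552*(-1127 - 1*(-324))*(-761 - 15*137)/(415 + (-1127 - 1*(-324))**2 - 1353*(-1127 - 1*(-324))/332) = -2552*(-1127 + 324)*(-761 - 2055)/(415 + (-1127 + 324)**2 - 1353*(-1127 + 324)/332) = -2552*2261248/(415 + (-803)**2 - 1353/332*(-803)) = -2552*2261248/(415 + 644809 + 1086459/332) = -2552/((-1/803*(-1/2816)*215300827/332)) = -2552/215300827/750734336 = -2552*750734336/215300827 = -1915874025472/215300827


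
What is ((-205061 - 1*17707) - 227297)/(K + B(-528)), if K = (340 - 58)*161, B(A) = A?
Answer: -450065/44874 ≈ -10.030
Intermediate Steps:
K = 45402 (K = 282*161 = 45402)
((-205061 - 1*17707) - 227297)/(K + B(-528)) = ((-205061 - 1*17707) - 227297)/(45402 - 528) = ((-205061 - 17707) - 227297)/44874 = (-222768 - 227297)*(1/44874) = -450065*1/44874 = -450065/44874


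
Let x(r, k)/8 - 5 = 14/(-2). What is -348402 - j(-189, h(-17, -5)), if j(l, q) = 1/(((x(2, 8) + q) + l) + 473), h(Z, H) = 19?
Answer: -99991375/287 ≈ -3.4840e+5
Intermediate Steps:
x(r, k) = -16 (x(r, k) = 40 + 8*(14/(-2)) = 40 + 8*(14*(-½)) = 40 + 8*(-7) = 40 - 56 = -16)
j(l, q) = 1/(457 + l + q) (j(l, q) = 1/(((-16 + q) + l) + 473) = 1/((-16 + l + q) + 473) = 1/(457 + l + q))
-348402 - j(-189, h(-17, -5)) = -348402 - 1/(457 - 189 + 19) = -348402 - 1/287 = -99991375/287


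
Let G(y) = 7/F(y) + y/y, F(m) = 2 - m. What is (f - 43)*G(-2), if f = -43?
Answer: -473/2 ≈ -236.50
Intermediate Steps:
G(y) = 1 + 7/(2 - y) (G(y) = 7/(2 - y) + y/y = 7/(2 - y) + 1 = 1 + 7/(2 - y))
(f - 43)*G(-2) = (-43 - 43)*((-9 - 2)/(-2 - 2)) = -86*(-11)/(-4) = -(-43)*(-11)/2 = -86*11/4 = -473/2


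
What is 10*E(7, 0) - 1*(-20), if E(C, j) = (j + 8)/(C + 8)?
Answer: 76/3 ≈ 25.333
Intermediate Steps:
E(C, j) = (8 + j)/(8 + C)
10*E(7, 0) - 1*(-20) = 10*((8 + 0)/(8 + 7)) - 1*(-20) = 10*(8/15) + 20 = 16/3 + 20 = 76/3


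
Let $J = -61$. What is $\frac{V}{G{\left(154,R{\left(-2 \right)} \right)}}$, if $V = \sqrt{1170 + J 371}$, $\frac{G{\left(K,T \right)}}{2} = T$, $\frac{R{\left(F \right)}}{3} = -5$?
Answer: $- \frac{i \sqrt{21461}}{30} \approx - 4.8832 i$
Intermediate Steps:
$R{\left(F \right)} = -15$ ($R{\left(F \right)} = 3 \left(-5\right) = -15$)
$G{\left(K,T \right)} = 2 T$
$V = i \sqrt{21461}$ ($V = \sqrt{1170 - 22631} = \sqrt{-21461} = i \sqrt{21461} \approx 146.5 i$)
$\frac{V}{G{\left(154,R{\left(-2 \right)} \right)}} = \frac{i \sqrt{21461}}{2 \left(-15\right)} = \frac{i \sqrt{21461}}{-30} = i \sqrt{21461} \left(- \frac{1}{30}\right) = - \frac{i \sqrt{21461}}{30}$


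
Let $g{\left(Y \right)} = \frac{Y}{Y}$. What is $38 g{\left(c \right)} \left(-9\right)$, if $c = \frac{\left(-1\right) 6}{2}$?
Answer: $-342$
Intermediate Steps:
$c = -3$ ($c = \left(-6\right) \frac{1}{2} = -3$)
$g{\left(Y \right)} = 1$
$38 g{\left(c \right)} \left(-9\right) = 38 \cdot 1 \left(-9\right) = 38 \left(-9\right) = -342$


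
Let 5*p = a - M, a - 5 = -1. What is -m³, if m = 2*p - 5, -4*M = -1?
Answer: 343/8 ≈ 42.875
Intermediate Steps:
M = ¼ (M = -¼*(-1) = ¼ ≈ 0.25000)
a = 4 (a = 5 - 1 = 4)
p = ¾ (p = (4 - 1*¼)/5 = (4 - ¼)/5 = (⅕)*(15/4) = ¾ ≈ 0.75000)
m = -7/2 (m = 2*(¾) - 5 = 3/2 - 5 = -7/2 ≈ -3.5000)
-m³ = -(-7/2)³ = -1*(-343/8) = 343/8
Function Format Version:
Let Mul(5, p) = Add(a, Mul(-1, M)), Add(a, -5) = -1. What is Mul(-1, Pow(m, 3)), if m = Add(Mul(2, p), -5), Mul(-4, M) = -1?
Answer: Rational(343, 8) ≈ 42.875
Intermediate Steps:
M = Rational(1, 4) (M = Mul(Rational(-1, 4), -1) = Rational(1, 4) ≈ 0.25000)
a = 4 (a = Add(5, -1) = 4)
p = Rational(3, 4) (p = Mul(Rational(1, 5), Add(4, Mul(-1, Rational(1, 4)))) = Mul(Rational(1, 5), Add(4, Rational(-1, 4))) = Mul(Rational(1, 5), Rational(15, 4)) = Rational(3, 4) ≈ 0.75000)
m = Rational(-7, 2) (m = Add(Mul(2, Rational(3, 4)), -5) = Add(Rational(3, 2), -5) = Rational(-7, 2) ≈ -3.5000)
Mul(-1, Pow(m, 3)) = Mul(-1, Pow(Rational(-7, 2), 3)) = Mul(-1, Rational(-343, 8)) = Rational(343, 8)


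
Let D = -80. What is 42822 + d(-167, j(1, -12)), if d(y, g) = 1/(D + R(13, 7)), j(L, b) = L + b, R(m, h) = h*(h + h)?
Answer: 770797/18 ≈ 42822.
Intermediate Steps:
R(m, h) = 2*h² (R(m, h) = h*(2*h) = 2*h²)
d(y, g) = 1/18 (d(y, g) = 1/(-80 + 2*7²) = 1/(-80 + 2*49) = 1/(-80 + 98) = 1/18)
42822 + d(-167, j(1, -12)) = 42822 + 1/18 = 770797/18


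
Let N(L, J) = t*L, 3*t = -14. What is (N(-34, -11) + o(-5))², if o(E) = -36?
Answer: 135424/9 ≈ 15047.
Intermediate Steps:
t = -14/3 (t = (⅓)*(-14) = -14/3 ≈ -4.6667)
N(L, J) = -14*L/3
(N(-34, -11) + o(-5))² = (-14/3*(-34) - 36)² = (476/3 - 36)² = (368/3)² = 135424/9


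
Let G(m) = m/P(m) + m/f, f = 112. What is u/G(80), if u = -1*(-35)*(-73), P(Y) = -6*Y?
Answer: -107310/23 ≈ -4665.6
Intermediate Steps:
G(m) = -1/6 + m/112 (G(m) = m/((-6*m)) + m/112 = m*(-1/(6*m)) + m*(1/112) = -1/6 + m/112)
u = -2555 (u = 35*(-73) = -2555)
u/G(80) = -2555/(-1/6 + (1/112)*80) = -2555/(-1/6 + 5/7) = -2555/23/42 = -2555*42/23 = -107310/23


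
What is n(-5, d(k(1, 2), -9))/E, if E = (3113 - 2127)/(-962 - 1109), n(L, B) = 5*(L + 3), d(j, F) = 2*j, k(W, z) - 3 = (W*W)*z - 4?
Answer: 10355/493 ≈ 21.004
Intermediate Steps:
k(W, z) = -1 + z*W² (k(W, z) = 3 + ((W*W)*z - 4) = 3 + (W²*z - 4) = 3 + (z*W² - 4) = 3 + (-4 + z*W²) = -1 + z*W²)
n(L, B) = 15 + 5*L (n(L, B) = 5*(3 + L) = 15 + 5*L)
E = -986/2071 (E = 986/(-2071) = 986*(-1/2071) = -986/2071 ≈ -0.47610)
n(-5, d(k(1, 2), -9))/E = (15 + 5*(-5))/(-986/2071) = (15 - 25)*(-2071/986) = -10*(-2071/986) = 10355/493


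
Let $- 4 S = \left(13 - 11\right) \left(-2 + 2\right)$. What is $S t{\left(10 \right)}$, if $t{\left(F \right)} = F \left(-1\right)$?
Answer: $0$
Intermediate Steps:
$t{\left(F \right)} = - F$
$S = 0$ ($S = - \frac{\left(13 - 11\right) \left(-2 + 2\right)}{4} = - \frac{2 \cdot 0}{4} = \left(- \frac{1}{4}\right) 0 = 0$)
$S t{\left(10 \right)} = 0 \left(\left(-1\right) 10\right) = 0 \left(-10\right) = 0$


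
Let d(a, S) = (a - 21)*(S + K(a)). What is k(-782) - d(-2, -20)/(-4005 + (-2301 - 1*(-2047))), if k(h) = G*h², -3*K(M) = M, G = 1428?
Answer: 11157595388678/12777 ≈ 8.7326e+8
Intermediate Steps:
K(M) = -M/3
k(h) = 1428*h²
d(a, S) = (-21 + a)*(S - a/3) (d(a, S) = (a - 21)*(S - a/3) = (-21 + a)*(S - a/3))
k(-782) - d(-2, -20)/(-4005 + (-2301 - 1*(-2047))) = 1428*(-782)² - (-21*(-20) + 7*(-2) - ⅓*(-2)² - 20*(-2))/(-4005 + (-2301 - 1*(-2047))) = 1428*611524 - (420 - 14 - ⅓*4 + 40)/(-4005 + (-2301 + 2047)) = 873256272 - (420 - 14 - 4/3 + 40)/(-4005 - 254) = 873256272 - 1334/(3*(-4259)) = 873256272 - 1334*(-1)/(3*4259) = 873256272 - 1*(-1334/12777) = 873256272 + 1334/12777 = 11157595388678/12777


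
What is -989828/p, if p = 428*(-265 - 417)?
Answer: 247457/72974 ≈ 3.3910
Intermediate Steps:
p = -291896 (p = 428*(-682) = -291896)
-989828/p = -989828/(-291896) = -989828*(-1/291896) = 247457/72974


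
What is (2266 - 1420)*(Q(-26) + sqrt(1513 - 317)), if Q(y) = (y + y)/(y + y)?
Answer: 846 + 1692*sqrt(299) ≈ 30103.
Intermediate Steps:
Q(y) = 1 (Q(y) = (2*y)/((2*y)) = (2*y)*(1/(2*y)) = 1)
(2266 - 1420)*(Q(-26) + sqrt(1513 - 317)) = (2266 - 1420)*(1 + sqrt(1513 - 317)) = 846*(1 + sqrt(1196)) = 846*(1 + 2*sqrt(299)) = 846 + 1692*sqrt(299)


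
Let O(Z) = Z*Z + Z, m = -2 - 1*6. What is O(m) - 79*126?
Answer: -9898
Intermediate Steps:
m = -8 (m = -2 - 6 = -8)
O(Z) = Z + Z² (O(Z) = Z² + Z = Z + Z²)
O(m) - 79*126 = -8*(1 - 8) - 79*126 = -8*(-7) - 9954 = 56 - 9954 = -9898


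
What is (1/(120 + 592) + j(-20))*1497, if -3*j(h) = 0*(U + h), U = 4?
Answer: 1497/712 ≈ 2.1025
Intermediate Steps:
j(h) = 0 (j(h) = -0*(4 + h) = -⅓*0 = 0)
(1/(120 + 592) + j(-20))*1497 = (1/(120 + 592) + 0)*1497 = (1/712 + 0)*1497 = (1/712)*1497 = 1497/712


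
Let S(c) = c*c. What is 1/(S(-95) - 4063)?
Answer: 1/4962 ≈ 0.00020153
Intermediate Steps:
S(c) = c²
1/(S(-95) - 4063) = 1/((-95)² - 4063) = 1/(9025 - 4063) = 1/4962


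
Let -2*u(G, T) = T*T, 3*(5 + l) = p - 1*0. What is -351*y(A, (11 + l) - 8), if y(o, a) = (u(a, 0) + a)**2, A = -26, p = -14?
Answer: -15600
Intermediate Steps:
l = -29/3 (l = -5 + (-14 - 1*0)/3 = -5 + (-14 + 0)/3 = -5 + (1/3)*(-14) = -5 - 14/3 = -29/3 ≈ -9.6667)
u(G, T) = -T**2/2 (u(G, T) = -T*T/2 = -T**2/2)
y(o, a) = a**2 (y(o, a) = (-1/2*0**2 + a)**2 = (-1/2*0 + a)**2 = (0 + a)**2 = a**2)
-351*y(A, (11 + l) - 8) = -351*((11 - 29/3) - 8)**2 = -351*(4/3 - 8)**2 = -351*(-20/3)**2 = -351*400/9 = -15600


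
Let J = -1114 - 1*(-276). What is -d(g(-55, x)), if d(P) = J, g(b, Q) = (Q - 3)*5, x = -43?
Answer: 838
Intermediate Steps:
g(b, Q) = -15 + 5*Q (g(b, Q) = (-3 + Q)*5 = -15 + 5*Q)
J = -838 (J = -1114 + 276 = -838)
d(P) = -838
-d(g(-55, x)) = -1*(-838) = 838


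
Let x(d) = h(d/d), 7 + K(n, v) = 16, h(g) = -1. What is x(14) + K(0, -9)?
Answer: 8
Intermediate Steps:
K(n, v) = 9 (K(n, v) = -7 + 16 = 9)
x(d) = -1
x(14) + K(0, -9) = -1 + 9 = 8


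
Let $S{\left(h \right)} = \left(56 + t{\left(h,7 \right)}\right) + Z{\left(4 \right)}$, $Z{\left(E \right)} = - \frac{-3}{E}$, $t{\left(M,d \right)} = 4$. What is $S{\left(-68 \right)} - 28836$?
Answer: $- \frac{115101}{4} \approx -28775.0$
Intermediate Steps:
$Z{\left(E \right)} = \frac{3}{E}$
$S{\left(h \right)} = \frac{243}{4}$ ($S{\left(h \right)} = \left(56 + 4\right) + \frac{3}{4} = 60 + 3 \cdot \frac{1}{4} = 60 + \frac{3}{4} = \frac{243}{4}$)
$S{\left(-68 \right)} - 28836 = \frac{243}{4} - 28836 = - \frac{115101}{4}$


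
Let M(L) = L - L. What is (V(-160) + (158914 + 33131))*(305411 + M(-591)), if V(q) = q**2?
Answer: 66471177095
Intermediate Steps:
M(L) = 0
(V(-160) + (158914 + 33131))*(305411 + M(-591)) = ((-160)**2 + (158914 + 33131))*(305411 + 0) = (25600 + 192045)*305411 = 217645*305411 = 66471177095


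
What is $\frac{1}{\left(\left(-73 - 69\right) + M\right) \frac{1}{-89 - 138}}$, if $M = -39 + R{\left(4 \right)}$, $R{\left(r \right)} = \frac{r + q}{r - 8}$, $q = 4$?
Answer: $\frac{227}{183} \approx 1.2404$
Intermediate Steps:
$R{\left(r \right)} = \frac{4 + r}{-8 + r}$ ($R{\left(r \right)} = \frac{r + 4}{r - 8} = \frac{4 + r}{-8 + r}$)
$M = -41$ ($M = -39 + \frac{4 + 4}{-8 + 4} = -39 + \frac{1}{-4} \cdot 8 = -39 - 2 = -41$)
$\frac{1}{\left(\left(-73 - 69\right) + M\right) \frac{1}{-89 - 138}} = \frac{1}{\left(\left(-73 - 69\right) - 41\right) \frac{1}{-89 - 138}} = \frac{1}{\left(\left(-73 - 69\right) - 41\right) \frac{1}{-227}} = \frac{1}{\left(-142 - 41\right) \left(- \frac{1}{227}\right)} = \frac{1}{\left(-183\right) \left(- \frac{1}{227}\right)} = \frac{1}{\frac{183}{227}} = \frac{227}{183}$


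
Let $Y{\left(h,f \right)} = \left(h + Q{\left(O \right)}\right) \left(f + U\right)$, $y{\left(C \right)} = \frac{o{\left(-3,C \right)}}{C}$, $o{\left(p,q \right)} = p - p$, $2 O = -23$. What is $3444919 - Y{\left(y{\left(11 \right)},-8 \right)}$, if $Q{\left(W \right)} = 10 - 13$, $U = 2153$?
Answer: $3451354$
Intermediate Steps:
$O = - \frac{23}{2}$ ($O = \frac{1}{2} \left(-23\right) = - \frac{23}{2} \approx -11.5$)
$o{\left(p,q \right)} = 0$
$Q{\left(W \right)} = -3$
$y{\left(C \right)} = 0$ ($y{\left(C \right)} = \frac{0}{C} = 0$)
$Y{\left(h,f \right)} = \left(-3 + h\right) \left(2153 + f\right)$ ($Y{\left(h,f \right)} = \left(h - 3\right) \left(f + 2153\right) = \left(-3 + h\right) \left(2153 + f\right)$)
$3444919 - Y{\left(y{\left(11 \right)},-8 \right)} = 3444919 - \left(-6459 - -24 + 2153 \cdot 0 - 0\right) = 3444919 - \left(-6459 + 24 + 0 + 0\right) = 3444919 - -6435 = 3444919 + 6435 = 3451354$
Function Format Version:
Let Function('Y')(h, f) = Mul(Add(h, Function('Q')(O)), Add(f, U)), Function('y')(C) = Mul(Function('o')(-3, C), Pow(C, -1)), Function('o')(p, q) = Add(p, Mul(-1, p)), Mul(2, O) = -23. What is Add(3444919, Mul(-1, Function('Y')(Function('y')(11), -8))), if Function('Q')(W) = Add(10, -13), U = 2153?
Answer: 3451354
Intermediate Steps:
O = Rational(-23, 2) (O = Mul(Rational(1, 2), -23) = Rational(-23, 2) ≈ -11.500)
Function('o')(p, q) = 0
Function('Q')(W) = -3
Function('y')(C) = 0 (Function('y')(C) = Mul(0, Pow(C, -1)) = 0)
Function('Y')(h, f) = Mul(Add(-3, h), Add(2153, f)) (Function('Y')(h, f) = Mul(Add(h, -3), Add(f, 2153)) = Mul(Add(-3, h), Add(2153, f)))
Add(3444919, Mul(-1, Function('Y')(Function('y')(11), -8))) = Add(3444919, Mul(-1, Add(-6459, Mul(-3, -8), Mul(2153, 0), Mul(-8, 0)))) = Add(3444919, Mul(-1, Add(-6459, 24, 0, 0))) = Add(3444919, Mul(-1, -6435)) = Add(3444919, 6435) = 3451354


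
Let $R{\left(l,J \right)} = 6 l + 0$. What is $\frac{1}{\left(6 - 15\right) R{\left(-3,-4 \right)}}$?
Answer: $\frac{1}{162} \approx 0.0061728$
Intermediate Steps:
$R{\left(l,J \right)} = 6 l$
$\frac{1}{\left(6 - 15\right) R{\left(-3,-4 \right)}} = \frac{1}{\left(6 - 15\right) 6 \left(-3\right)} = \frac{1}{\left(-9\right) \left(-18\right)} = \frac{1}{162}$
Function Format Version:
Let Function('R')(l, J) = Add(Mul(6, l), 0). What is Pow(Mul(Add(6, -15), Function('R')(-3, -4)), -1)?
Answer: Rational(1, 162) ≈ 0.0061728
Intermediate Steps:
Function('R')(l, J) = Mul(6, l)
Pow(Mul(Add(6, -15), Function('R')(-3, -4)), -1) = Pow(Mul(Add(6, -15), Mul(6, -3)), -1) = Pow(Mul(-9, -18), -1) = Pow(162, -1) = Rational(1, 162)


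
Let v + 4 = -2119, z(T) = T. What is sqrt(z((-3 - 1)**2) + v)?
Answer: 7*I*sqrt(43) ≈ 45.902*I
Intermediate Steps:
v = -2123 (v = -4 - 2119 = -2123)
sqrt(z((-3 - 1)**2) + v) = sqrt((-3 - 1)**2 - 2123) = sqrt((-4)**2 - 2123) = sqrt(16 - 2123) = sqrt(-2107) = 7*I*sqrt(43)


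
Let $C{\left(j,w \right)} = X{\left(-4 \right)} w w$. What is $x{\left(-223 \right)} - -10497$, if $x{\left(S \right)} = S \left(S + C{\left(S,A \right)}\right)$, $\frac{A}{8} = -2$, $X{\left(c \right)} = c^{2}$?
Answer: $-853182$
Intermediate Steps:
$A = -16$ ($A = 8 \left(-2\right) = -16$)
$C{\left(j,w \right)} = 16 w^{2}$ ($C{\left(j,w \right)} = \left(-4\right)^{2} w w = 16 w w = 16 w^{2}$)
$x{\left(S \right)} = S \left(4096 + S\right)$ ($x{\left(S \right)} = S \left(S + 16 \left(-16\right)^{2}\right) = S \left(S + 16 \cdot 256\right) = S \left(S + 4096\right) = S \left(4096 + S\right)$)
$x{\left(-223 \right)} - -10497 = - 223 \left(4096 - 223\right) - -10497 = \left(-223\right) 3873 + 10497 = -863679 + 10497 = -853182$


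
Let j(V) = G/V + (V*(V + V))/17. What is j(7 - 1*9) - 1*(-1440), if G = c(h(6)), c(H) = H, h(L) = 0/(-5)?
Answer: 24488/17 ≈ 1440.5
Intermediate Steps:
h(L) = 0 (h(L) = 0*(-⅕) = 0)
G = 0
j(V) = 2*V²/17 (j(V) = 0/V + (V*(V + V))/17 = 0 + (V*(2*V))*(1/17) = 0 + (2*V²)*(1/17) = 0 + 2*V²/17 = 2*V²/17)
j(7 - 1*9) - 1*(-1440) = 2*(7 - 1*9)²/17 - 1*(-1440) = 2*(7 - 9)²/17 + 1440 = (2/17)*(-2)² + 1440 = (2/17)*4 + 1440 = 8/17 + 1440 = 24488/17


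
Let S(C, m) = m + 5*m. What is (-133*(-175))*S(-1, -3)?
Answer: -418950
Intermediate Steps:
S(C, m) = 6*m
(-133*(-175))*S(-1, -3) = (-133*(-175))*(6*(-3)) = 23275*(-18) = -418950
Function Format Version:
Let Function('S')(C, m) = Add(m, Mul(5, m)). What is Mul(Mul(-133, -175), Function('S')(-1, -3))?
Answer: -418950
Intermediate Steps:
Function('S')(C, m) = Mul(6, m)
Mul(Mul(-133, -175), Function('S')(-1, -3)) = Mul(Mul(-133, -175), Mul(6, -3)) = Mul(23275, -18) = -418950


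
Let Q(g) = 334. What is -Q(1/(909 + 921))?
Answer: -334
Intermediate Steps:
-Q(1/(909 + 921)) = -1*334 = -334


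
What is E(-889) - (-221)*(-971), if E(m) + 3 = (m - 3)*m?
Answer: 578394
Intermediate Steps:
E(m) = -3 + m*(-3 + m) (E(m) = -3 + (m - 3)*m = -3 + (-3 + m)*m = -3 + m*(-3 + m))
E(-889) - (-221)*(-971) = (-3 + (-889)**2 - 3*(-889)) - (-221)*(-971) = (-3 + 790321 + 2667) - 1*214591 = 792985 - 214591 = 578394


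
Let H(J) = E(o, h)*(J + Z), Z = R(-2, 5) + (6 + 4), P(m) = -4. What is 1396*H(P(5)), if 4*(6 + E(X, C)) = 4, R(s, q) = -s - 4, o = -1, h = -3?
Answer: -27920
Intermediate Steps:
R(s, q) = -4 - s
E(X, C) = -5 (E(X, C) = -6 + (1/4)*4 = -6 + 1 = -5)
Z = 8 (Z = (-4 - 1*(-2)) + (6 + 4) = (-4 + 2) + 10 = -2 + 10 = 8)
H(J) = -40 - 5*J (H(J) = -5*(J + 8) = -5*(8 + J) = -40 - 5*J)
1396*H(P(5)) = 1396*(-40 - 5*(-4)) = 1396*(-40 + 20) = 1396*(-20) = -27920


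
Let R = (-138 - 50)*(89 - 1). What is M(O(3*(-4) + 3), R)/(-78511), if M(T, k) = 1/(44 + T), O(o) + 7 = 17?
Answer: -1/4239594 ≈ -2.3587e-7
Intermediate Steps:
O(o) = 10 (O(o) = -7 + 17 = 10)
R = -16544 (R = -188*88 = -16544)
M(O(3*(-4) + 3), R)/(-78511) = 1/((44 + 10)*(-78511)) = -1/78511/54 = (1/54)*(-1/78511) = -1/4239594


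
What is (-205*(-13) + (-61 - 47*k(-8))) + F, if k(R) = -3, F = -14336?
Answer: -11591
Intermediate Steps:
(-205*(-13) + (-61 - 47*k(-8))) + F = (-205*(-13) + (-61 - 47*(-3))) - 14336 = (2665 + (-61 + 141)) - 14336 = (2665 + 80) - 14336 = 2745 - 14336 = -11591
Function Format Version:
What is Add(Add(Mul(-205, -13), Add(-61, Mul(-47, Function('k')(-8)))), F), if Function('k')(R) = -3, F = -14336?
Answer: -11591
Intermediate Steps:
Add(Add(Mul(-205, -13), Add(-61, Mul(-47, Function('k')(-8)))), F) = Add(Add(Mul(-205, -13), Add(-61, Mul(-47, -3))), -14336) = Add(Add(2665, Add(-61, 141)), -14336) = Add(Add(2665, 80), -14336) = Add(2745, -14336) = -11591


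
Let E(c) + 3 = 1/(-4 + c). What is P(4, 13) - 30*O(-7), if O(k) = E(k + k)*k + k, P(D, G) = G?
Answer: -1256/3 ≈ -418.67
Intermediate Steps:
E(c) = -3 + 1/(-4 + c)
O(k) = k + k*(13 - 6*k)/(-4 + 2*k) (O(k) = ((13 - 3*(k + k))/(-4 + (k + k)))*k + k = ((13 - 6*k)/(-4 + 2*k))*k + k = k*(13 - 6*k)/(-4 + 2*k) + k = k + k*(13 - 6*k)/(-4 + 2*k))
P(4, 13) - 30*O(-7) = 13 - 15*(-7)*(9 - 4*(-7))/(-2 - 7) = 13 - 15*(-7)*(9 + 28)/(-9) = 13 - 15*(-7)*(-1)*37/9 = 13 - 30*259/18 = 13 - 1295/3 = -1256/3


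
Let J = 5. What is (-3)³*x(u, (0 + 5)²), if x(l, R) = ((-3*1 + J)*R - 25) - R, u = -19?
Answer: 0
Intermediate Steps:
x(l, R) = -25 + R (x(l, R) = ((-3*1 + 5)*R - 25) - R = ((-3 + 5)*R - 25) - R = (2*R - 25) - R = (-25 + 2*R) - R = -25 + R)
(-3)³*x(u, (0 + 5)²) = (-3)³*(-25 + (0 + 5)²) = -27*(-25 + 5²) = -27*(-25 + 25) = -27*0 = 0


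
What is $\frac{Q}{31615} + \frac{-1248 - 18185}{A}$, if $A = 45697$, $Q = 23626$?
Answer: $\frac{465263027}{1444710655} \approx 0.32205$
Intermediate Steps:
$\frac{Q}{31615} + \frac{-1248 - 18185}{A} = \frac{23626}{31615} + \frac{-1248 - 18185}{45697} = 23626 \cdot \frac{1}{31615} + \left(-1248 - 18185\right) \frac{1}{45697} = \frac{23626}{31615} - \frac{19433}{45697} = \frac{465263027}{1444710655}$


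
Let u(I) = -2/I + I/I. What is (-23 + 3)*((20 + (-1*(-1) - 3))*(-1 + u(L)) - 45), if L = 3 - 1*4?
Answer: 180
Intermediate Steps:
L = -1 (L = 3 - 4 = -1)
u(I) = 1 - 2/I (u(I) = -2/I + 1 = 1 - 2/I)
(-23 + 3)*((20 + (-1*(-1) - 3))*(-1 + u(L)) - 45) = (-23 + 3)*((20 + (-1*(-1) - 3))*(-1 + (-2 - 1)/(-1)) - 45) = -20*((20 + (1 - 3))*(-1 - 1*(-3)) - 45) = -20*((20 - 2)*(-1 + 3) - 45) = -20*(18*2 - 45) = -20*(36 - 45) = -20*(-9) = 180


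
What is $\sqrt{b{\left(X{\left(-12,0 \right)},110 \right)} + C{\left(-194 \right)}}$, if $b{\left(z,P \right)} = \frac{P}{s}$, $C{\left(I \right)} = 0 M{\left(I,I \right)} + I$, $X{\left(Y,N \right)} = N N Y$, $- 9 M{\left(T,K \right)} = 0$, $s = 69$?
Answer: $\frac{2 i \sqrt{229011}}{69} \approx 13.871 i$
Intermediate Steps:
$M{\left(T,K \right)} = 0$ ($M{\left(T,K \right)} = \left(- \frac{1}{9}\right) 0 = 0$)
$X{\left(Y,N \right)} = Y N^{2}$ ($X{\left(Y,N \right)} = N^{2} Y = Y N^{2}$)
$C{\left(I \right)} = I$ ($C{\left(I \right)} = 0 \cdot 0 + I = 0 + I = I$)
$b{\left(z,P \right)} = \frac{P}{69}$
$\sqrt{b{\left(X{\left(-12,0 \right)},110 \right)} + C{\left(-194 \right)}} = \sqrt{\frac{1}{69} \cdot 110 - 194} = \sqrt{\frac{110}{69} - 194} = \sqrt{- \frac{13276}{69}} = \frac{2 i \sqrt{229011}}{69}$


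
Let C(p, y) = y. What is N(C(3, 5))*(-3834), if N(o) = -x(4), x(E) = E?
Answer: 15336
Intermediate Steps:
N(o) = -4 (N(o) = -1*4 = -4)
N(C(3, 5))*(-3834) = -4*(-3834) = 15336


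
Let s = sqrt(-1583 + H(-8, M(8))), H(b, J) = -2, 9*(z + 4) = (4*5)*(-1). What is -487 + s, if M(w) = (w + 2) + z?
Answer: -487 + I*sqrt(1585) ≈ -487.0 + 39.812*I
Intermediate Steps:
z = -56/9 (z = -4 + ((4*5)*(-1))/9 = -4 + (20*(-1))/9 = -4 + (1/9)*(-20) = -4 - 20/9 = -56/9 ≈ -6.2222)
M(w) = -38/9 + w (M(w) = (w + 2) - 56/9 = (2 + w) - 56/9 = -38/9 + w)
s = I*sqrt(1585) (s = sqrt(-1583 - 2) = sqrt(-1585) = I*sqrt(1585) ≈ 39.812*I)
-487 + s = -487 + I*sqrt(1585)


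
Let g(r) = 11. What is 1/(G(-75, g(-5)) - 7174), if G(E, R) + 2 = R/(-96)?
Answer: -96/688907 ≈ -0.00013935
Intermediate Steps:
G(E, R) = -2 - R/96 (G(E, R) = -2 + R/(-96) = -2 + R*(-1/96) = -2 - R/96)
1/(G(-75, g(-5)) - 7174) = 1/((-2 - 1/96*11) - 7174) = 1/((-2 - 11/96) - 7174) = 1/(-203/96 - 7174) = 1/(-688907/96) = -96/688907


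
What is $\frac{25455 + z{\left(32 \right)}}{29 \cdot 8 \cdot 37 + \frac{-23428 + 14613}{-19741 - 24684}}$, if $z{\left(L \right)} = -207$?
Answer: $\frac{224328480}{76270603} \approx 2.9412$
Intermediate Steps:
$\frac{25455 + z{\left(32 \right)}}{29 \cdot 8 \cdot 37 + \frac{-23428 + 14613}{-19741 - 24684}} = \frac{25455 - 207}{29 \cdot 8 \cdot 37 + \frac{-23428 + 14613}{-19741 - 24684}} = \frac{25248}{232 \cdot 37 - \frac{8815}{-44425}} = \frac{25248}{8584 - - \frac{1763}{8885}} = \frac{25248}{8584 + \frac{1763}{8885}} = \frac{25248}{\frac{76270603}{8885}} = 25248 \cdot \frac{8885}{76270603} = \frac{224328480}{76270603}$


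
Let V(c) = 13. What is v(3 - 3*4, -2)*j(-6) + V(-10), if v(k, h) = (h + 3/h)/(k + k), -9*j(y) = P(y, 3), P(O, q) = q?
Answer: 1397/108 ≈ 12.935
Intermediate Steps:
j(y) = -⅓ (j(y) = -⅑*3 = -⅓)
v(k, h) = (h + 3/h)/(2*k) (v(k, h) = (h + 3/h)/((2*k)) = (h + 3/h)*(1/(2*k)) = (h + 3/h)/(2*k))
v(3 - 3*4, -2)*j(-6) + V(-10) = ((½)*(3 + (-2)²)/(-2*(3 - 3*4)))*(-⅓) + 13 = ((½)*(-½)*(3 + 4)/(3 - 12))*(-⅓) + 13 = ((½)*(-½)*7/(-9))*(-⅓) + 13 = ((½)*(-½)*(-⅑)*7)*(-⅓) + 13 = (7/36)*(-⅓) + 13 = -7/108 + 13 = 1397/108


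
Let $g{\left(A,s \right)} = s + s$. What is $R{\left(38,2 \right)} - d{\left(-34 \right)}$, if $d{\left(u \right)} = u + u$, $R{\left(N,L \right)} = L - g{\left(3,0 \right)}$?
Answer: $70$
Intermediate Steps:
$g{\left(A,s \right)} = 2 s$
$R{\left(N,L \right)} = L$ ($R{\left(N,L \right)} = L - 2 \cdot 0 = L - 0 = L + 0 = L$)
$d{\left(u \right)} = 2 u$
$R{\left(38,2 \right)} - d{\left(-34 \right)} = 2 - 2 \left(-34\right) = 2 - -68 = 2 + 68 = 70$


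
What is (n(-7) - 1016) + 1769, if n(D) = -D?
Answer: 760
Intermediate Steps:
(n(-7) - 1016) + 1769 = (-1*(-7) - 1016) + 1769 = (7 - 1016) + 1769 = -1009 + 1769 = 760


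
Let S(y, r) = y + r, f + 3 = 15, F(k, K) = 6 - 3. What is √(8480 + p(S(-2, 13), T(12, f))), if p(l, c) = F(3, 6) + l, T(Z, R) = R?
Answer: √8494 ≈ 92.163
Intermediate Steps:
F(k, K) = 3
f = 12 (f = -3 + 15 = 12)
S(y, r) = r + y
p(l, c) = 3 + l
√(8480 + p(S(-2, 13), T(12, f))) = √(8480 + (3 + (13 - 2))) = √(8480 + (3 + 11)) = √(8480 + 14) = √8494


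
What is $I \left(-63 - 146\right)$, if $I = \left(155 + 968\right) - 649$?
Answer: $-99066$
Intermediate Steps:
$I = 474$ ($I = 1123 - 649 = 474$)
$I \left(-63 - 146\right) = 474 \left(-63 - 146\right) = 474 \left(-209\right) = -99066$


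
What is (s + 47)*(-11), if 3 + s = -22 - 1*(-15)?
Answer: -407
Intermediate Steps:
s = -10 (s = -3 + (-22 - 1*(-15)) = -3 + (-22 + 15) = -3 - 7 = -10)
(s + 47)*(-11) = (-10 + 47)*(-11) = 37*(-11) = -407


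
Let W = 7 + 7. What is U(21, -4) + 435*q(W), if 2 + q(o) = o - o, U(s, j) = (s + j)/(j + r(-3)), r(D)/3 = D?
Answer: -11327/13 ≈ -871.31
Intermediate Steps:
r(D) = 3*D
U(s, j) = (j + s)/(-9 + j) (U(s, j) = (s + j)/(j + 3*(-3)) = (j + s)/(j - 9) = (j + s)/(-9 + j))
W = 14
q(o) = -2 (q(o) = -2 + (o - o) = -2 + 0 = -2)
U(21, -4) + 435*q(W) = (-4 + 21)/(-9 - 4) + 435*(-2) = 17/(-13) - 870 = -1/13*17 - 870 = -17/13 - 870 = -11327/13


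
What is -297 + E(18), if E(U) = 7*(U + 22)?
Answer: -17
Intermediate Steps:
E(U) = 154 + 7*U (E(U) = 7*(22 + U) = 154 + 7*U)
-297 + E(18) = -297 + (154 + 7*18) = -297 + (154 + 126) = -297 + 280 = -17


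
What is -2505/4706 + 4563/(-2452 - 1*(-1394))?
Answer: -6030942/1244737 ≈ -4.8452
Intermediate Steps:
-2505/4706 + 4563/(-2452 - 1*(-1394)) = -2505*1/4706 + 4563/(-2452 + 1394) = -2505/4706 + 4563/(-1058) = -2505/4706 + 4563*(-1/1058) = -2505/4706 - 4563/1058 = -6030942/1244737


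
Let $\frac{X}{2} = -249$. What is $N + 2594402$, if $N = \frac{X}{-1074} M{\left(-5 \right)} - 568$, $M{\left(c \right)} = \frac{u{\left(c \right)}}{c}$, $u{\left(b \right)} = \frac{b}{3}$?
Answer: $\frac{1392888941}{537} \approx 2.5938 \cdot 10^{6}$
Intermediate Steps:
$X = -498$ ($X = 2 \left(-249\right) = -498$)
$u{\left(b \right)} = \frac{b}{3}$ ($u{\left(b \right)} = b \frac{1}{3} = \frac{b}{3}$)
$M{\left(c \right)} = \frac{1}{3}$ ($M{\left(c \right)} = \frac{\frac{1}{3} c}{c} = \frac{1}{3}$)
$N = - \frac{304933}{537}$ ($N = - \frac{498}{-1074} \cdot \frac{1}{3} - 568 = \left(-498\right) \left(- \frac{1}{1074}\right) \frac{1}{3} - 568 = \frac{83}{179} \cdot \frac{1}{3} - 568 = \frac{83}{537} - 568 = - \frac{304933}{537} \approx -567.85$)
$N + 2594402 = - \frac{304933}{537} + 2594402 = \frac{1392888941}{537}$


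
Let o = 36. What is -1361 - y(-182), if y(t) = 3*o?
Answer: -1469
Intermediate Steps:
y(t) = 108 (y(t) = 3*36 = 108)
-1361 - y(-182) = -1361 - 1*108 = -1361 - 108 = -1469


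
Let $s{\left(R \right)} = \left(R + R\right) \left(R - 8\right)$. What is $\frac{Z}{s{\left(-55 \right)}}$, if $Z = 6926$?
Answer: $\frac{3463}{3465} \approx 0.99942$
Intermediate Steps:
$s{\left(R \right)} = 2 R \left(-8 + R\right)$
$\frac{Z}{s{\left(-55 \right)}} = \frac{6926}{2 \left(-55\right) \left(-8 - 55\right)} = \frac{6926}{2 \left(-55\right) \left(-63\right)} = \frac{6926}{6930} = 6926 \cdot \frac{1}{6930} = \frac{3463}{3465}$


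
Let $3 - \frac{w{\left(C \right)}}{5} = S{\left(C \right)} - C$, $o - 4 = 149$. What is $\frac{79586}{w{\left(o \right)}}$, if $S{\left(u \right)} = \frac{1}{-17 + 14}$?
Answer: $\frac{238758}{2345} \approx 101.82$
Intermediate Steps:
$o = 153$ ($o = 4 + 149 = 153$)
$S{\left(u \right)} = - \frac{1}{3}$ ($S{\left(u \right)} = \frac{1}{-3} = - \frac{1}{3}$)
$w{\left(C \right)} = \frac{50}{3} + 5 C$ ($w{\left(C \right)} = 15 - 5 \left(- \frac{1}{3} - C\right) = 15 + \left(\frac{5}{3} + 5 C\right) = \frac{50}{3} + 5 C$)
$\frac{79586}{w{\left(o \right)}} = \frac{79586}{\frac{50}{3} + 5 \cdot 153} = \frac{79586}{\frac{50}{3} + 765} = \frac{79586}{\frac{2345}{3}} = 79586 \cdot \frac{3}{2345} = \frac{238758}{2345}$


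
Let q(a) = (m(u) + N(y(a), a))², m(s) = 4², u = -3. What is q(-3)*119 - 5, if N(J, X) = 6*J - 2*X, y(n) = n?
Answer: 1899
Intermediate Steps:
N(J, X) = -2*X + 6*J
m(s) = 16
q(a) = (16 + 4*a)² (q(a) = (16 + (-2*a + 6*a))² = (16 + 4*a)²)
q(-3)*119 - 5 = (16*(4 - 3)²)*119 - 5 = (16*1²)*119 - 5 = (16*1)*119 - 5 = 16*119 - 5 = 1904 - 5 = 1899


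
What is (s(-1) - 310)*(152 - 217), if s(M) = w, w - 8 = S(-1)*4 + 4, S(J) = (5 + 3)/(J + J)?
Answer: 20410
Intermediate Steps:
S(J) = 4/J (S(J) = 8/((2*J)) = 8*(1/(2*J)) = 4/J)
w = -4 (w = 8 + ((4/(-1))*4 + 4) = 8 + ((4*(-1))*4 + 4) = 8 + (-4*4 + 4) = 8 + (-16 + 4) = 8 - 12 = -4)
s(M) = -4
(s(-1) - 310)*(152 - 217) = (-4 - 310)*(152 - 217) = -314*(-65) = 20410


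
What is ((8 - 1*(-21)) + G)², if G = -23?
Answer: 36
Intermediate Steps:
((8 - 1*(-21)) + G)² = ((8 - 1*(-21)) - 23)² = ((8 + 21) - 23)² = (29 - 23)² = 6² = 36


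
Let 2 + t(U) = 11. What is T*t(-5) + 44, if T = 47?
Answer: 467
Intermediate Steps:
t(U) = 9 (t(U) = -2 + 11 = 9)
T*t(-5) + 44 = 47*9 + 44 = 423 + 44 = 467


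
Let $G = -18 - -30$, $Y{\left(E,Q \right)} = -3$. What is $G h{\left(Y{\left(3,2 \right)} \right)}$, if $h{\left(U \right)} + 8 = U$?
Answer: $-132$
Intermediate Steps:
$h{\left(U \right)} = -8 + U$
$G = 12$ ($G = -18 + 30 = 12$)
$G h{\left(Y{\left(3,2 \right)} \right)} = 12 \left(-8 - 3\right) = 12 \left(-11\right) = -132$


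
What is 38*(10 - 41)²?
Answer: 36518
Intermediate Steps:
38*(10 - 41)² = 38*(-31)² = 38*961 = 36518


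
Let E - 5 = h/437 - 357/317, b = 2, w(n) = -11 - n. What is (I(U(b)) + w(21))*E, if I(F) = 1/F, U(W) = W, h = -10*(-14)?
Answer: -18302004/138529 ≈ -132.12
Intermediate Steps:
h = 140
E = 581016/138529 (E = 5 + (140/437 - 357/317) = 5 - 111629/138529 = 581016/138529 ≈ 4.1942)
(I(U(b)) + w(21))*E = (1/2 + (-11 - 1*21))*(581016/138529) = (1/2 + (-11 - 21))*(581016/138529) = (1/2 - 32)*(581016/138529) = -63/2*581016/138529 = -18302004/138529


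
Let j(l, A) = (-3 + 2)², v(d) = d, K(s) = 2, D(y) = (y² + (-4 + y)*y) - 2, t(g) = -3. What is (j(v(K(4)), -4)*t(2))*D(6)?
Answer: -138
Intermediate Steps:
D(y) = -2 + y² + y*(-4 + y) (D(y) = (y² + y*(-4 + y)) - 2 = -2 + y² + y*(-4 + y))
j(l, A) = 1 (j(l, A) = (-1)² = 1)
(j(v(K(4)), -4)*t(2))*D(6) = (1*(-3))*(-2 - 4*6 + 2*6²) = -3*(-2 - 24 + 2*36) = -3*(-2 - 24 + 72) = -3*46 = -138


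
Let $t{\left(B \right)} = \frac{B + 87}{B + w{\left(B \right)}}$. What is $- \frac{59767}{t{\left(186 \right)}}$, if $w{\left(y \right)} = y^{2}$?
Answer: $- \frac{692938598}{91} \approx -7.6147 \cdot 10^{6}$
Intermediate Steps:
$t{\left(B \right)} = \frac{87 + B}{B + B^{2}}$ ($t{\left(B \right)} = \frac{B + 87}{B + B^{2}} = \frac{87 + B}{B + B^{2}}$)
$- \frac{59767}{t{\left(186 \right)}} = - \frac{59767}{\frac{1}{186} \frac{1}{1 + 186} \left(87 + 186\right)} = - \frac{59767}{\frac{1}{186} \cdot \frac{1}{187} \cdot 273} = - \frac{59767}{\frac{91}{11594}} = \left(-59767\right) \frac{11594}{91} = - \frac{692938598}{91}$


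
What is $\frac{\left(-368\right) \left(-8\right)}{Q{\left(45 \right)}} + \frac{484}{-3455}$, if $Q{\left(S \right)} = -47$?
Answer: $- \frac{10194268}{162385} \approx -62.778$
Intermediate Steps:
$\frac{\left(-368\right) \left(-8\right)}{Q{\left(45 \right)}} + \frac{484}{-3455} = \frac{\left(-368\right) \left(-8\right)}{-47} + \frac{484}{-3455} = 2944 \left(- \frac{1}{47}\right) + 484 \left(- \frac{1}{3455}\right) = - \frac{2944}{47} - \frac{484}{3455} = - \frac{10194268}{162385}$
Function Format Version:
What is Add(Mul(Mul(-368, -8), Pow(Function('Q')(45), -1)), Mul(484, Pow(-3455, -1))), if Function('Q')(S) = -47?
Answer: Rational(-10194268, 162385) ≈ -62.778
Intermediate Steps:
Add(Mul(Mul(-368, -8), Pow(Function('Q')(45), -1)), Mul(484, Pow(-3455, -1))) = Add(Mul(Mul(-368, -8), Pow(-47, -1)), Mul(484, Pow(-3455, -1))) = Add(Mul(2944, Rational(-1, 47)), Mul(484, Rational(-1, 3455))) = Add(Rational(-2944, 47), Rational(-484, 3455)) = Rational(-10194268, 162385)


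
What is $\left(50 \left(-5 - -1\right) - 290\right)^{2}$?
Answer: $240100$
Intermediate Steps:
$\left(50 \left(-5 - -1\right) - 290\right)^{2} = \left(50 \left(-5 + 1\right) - 290\right)^{2} = \left(50 \left(-4\right) - 290\right)^{2} = \left(-200 - 290\right)^{2} = \left(-490\right)^{2} = 240100$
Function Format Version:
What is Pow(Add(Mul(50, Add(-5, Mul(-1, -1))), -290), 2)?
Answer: 240100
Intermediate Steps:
Pow(Add(Mul(50, Add(-5, Mul(-1, -1))), -290), 2) = Pow(Add(Mul(50, Add(-5, 1)), -290), 2) = Pow(Add(Mul(50, -4), -290), 2) = Pow(Add(-200, -290), 2) = Pow(-490, 2) = 240100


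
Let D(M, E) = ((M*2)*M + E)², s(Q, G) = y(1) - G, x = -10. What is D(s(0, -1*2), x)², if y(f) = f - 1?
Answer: 16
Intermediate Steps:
y(f) = -1 + f
s(Q, G) = -G (s(Q, G) = (-1 + 1) - G = 0 - G = -G)
D(M, E) = (E + 2*M²)² (D(M, E) = ((2*M)*M + E)² = (2*M² + E)² = (E + 2*M²)²)
D(s(0, -1*2), x)² = ((-10 + 2*(-(-1)*2)²)²)² = ((-10 + 2*(-1*(-2))²)²)² = ((-10 + 2*2²)²)² = ((-10 + 2*4)²)² = ((-10 + 8)²)² = ((-2)²)² = 4² = 16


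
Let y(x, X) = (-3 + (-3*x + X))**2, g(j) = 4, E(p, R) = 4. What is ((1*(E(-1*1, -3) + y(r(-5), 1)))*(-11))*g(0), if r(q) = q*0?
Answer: -352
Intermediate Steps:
r(q) = 0
y(x, X) = (-3 + X - 3*x)**2 (y(x, X) = (-3 + (X - 3*x))**2 = (-3 + X - 3*x)**2)
((1*(E(-1*1, -3) + y(r(-5), 1)))*(-11))*g(0) = ((1*(4 + (3 - 1*1 + 3*0)**2))*(-11))*4 = ((1*(4 + (3 - 1 + 0)**2))*(-11))*4 = ((1*(4 + 2**2))*(-11))*4 = ((1*(4 + 4))*(-11))*4 = ((1*8)*(-11))*4 = (8*(-11))*4 = -88*4 = -352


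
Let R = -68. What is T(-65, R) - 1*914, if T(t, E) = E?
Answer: -982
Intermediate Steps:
T(-65, R) - 1*914 = -68 - 1*914 = -68 - 914 = -982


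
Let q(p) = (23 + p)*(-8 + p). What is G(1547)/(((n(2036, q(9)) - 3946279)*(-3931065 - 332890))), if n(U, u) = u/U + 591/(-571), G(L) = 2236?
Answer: 162467201/1222628205407728515 ≈ 1.3288e-10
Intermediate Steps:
q(p) = (-8 + p)*(23 + p)
n(U, u) = -591/571 + u/U (n(U, u) = u/U + 591*(-1/571) = u/U - 591/571 = -591/571 + u/U)
G(1547)/(((n(2036, q(9)) - 3946279)*(-3931065 - 332890))) = 2236/((((-591/571 + (-184 + 9**2 + 15*9)/2036) - 3946279)*(-3931065 - 332890))) = 2236/((((-591/571 + (-184 + 81 + 135)*(1/2036)) - 3946279)*(-4263955))) = 2236/((((-591/571 + 32*(1/2036)) - 3946279)*(-4263955))) = 2236/((((-591/571 + 8/509) - 3946279)*(-4263955))) = 2236/(((-296251/290639 - 3946279)*(-4263955))) = 2236/((-1146942878532/290639*(-4263955))) = 2236/(4890512821630914060/290639) = 2236*(290639/4890512821630914060) = 162467201/1222628205407728515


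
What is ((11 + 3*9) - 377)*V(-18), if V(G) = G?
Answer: 6102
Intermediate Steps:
((11 + 3*9) - 377)*V(-18) = ((11 + 3*9) - 377)*(-18) = ((11 + 27) - 377)*(-18) = (38 - 377)*(-18) = -339*(-18) = 6102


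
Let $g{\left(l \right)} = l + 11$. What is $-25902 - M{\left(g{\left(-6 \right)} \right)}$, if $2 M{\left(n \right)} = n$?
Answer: $- \frac{51809}{2} \approx -25905.0$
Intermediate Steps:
$g{\left(l \right)} = 11 + l$
$M{\left(n \right)} = \frac{n}{2}$
$-25902 - M{\left(g{\left(-6 \right)} \right)} = -25902 - \frac{11 - 6}{2} = -25902 - \frac{1}{2} \cdot 5 = -25902 - \frac{5}{2} = - \frac{51809}{2}$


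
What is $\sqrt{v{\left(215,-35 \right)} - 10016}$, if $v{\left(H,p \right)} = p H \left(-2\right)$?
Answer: $\sqrt{5034} \approx 70.951$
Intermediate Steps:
$v{\left(H,p \right)} = - 2 H p$ ($v{\left(H,p \right)} = H p \left(-2\right) = - 2 H p$)
$\sqrt{v{\left(215,-35 \right)} - 10016} = \sqrt{\left(-2\right) 215 \left(-35\right) - 10016} = \sqrt{15050 - 10016} = \sqrt{5034}$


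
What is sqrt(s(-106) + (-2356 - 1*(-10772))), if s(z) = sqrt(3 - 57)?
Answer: sqrt(8416 + 3*I*sqrt(6)) ≈ 91.739 + 0.0401*I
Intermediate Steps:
s(z) = 3*I*sqrt(6) (s(z) = sqrt(-54) = 3*I*sqrt(6))
sqrt(s(-106) + (-2356 - 1*(-10772))) = sqrt(3*I*sqrt(6) + (-2356 - 1*(-10772))) = sqrt(3*I*sqrt(6) + (-2356 + 10772)) = sqrt(3*I*sqrt(6) + 8416) = sqrt(8416 + 3*I*sqrt(6))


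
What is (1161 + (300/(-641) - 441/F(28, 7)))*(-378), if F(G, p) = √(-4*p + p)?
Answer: -281194578/641 - 7938*I*√21 ≈ -4.3868e+5 - 36377.0*I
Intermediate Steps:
F(G, p) = √3*√(-p) (F(G, p) = √(-3*p) = √3*√(-p))
(1161 + (300/(-641) - 441/F(28, 7)))*(-378) = (1161 + (300/(-641) - 441*(-I*√21/21)))*(-378) = (1161 + (300*(-1/641) - 441*(-I*√21/21)))*(-378) = (1161 + (-300/641 - 441*(-I*√21/21)))*(-378) = (1161 + (-300/641 - (-21)*I*√21))*(-378) = (1161 + (-300/641 + 21*I*√21))*(-378) = (743901/641 + 21*I*√21)*(-378) = -281194578/641 - 7938*I*√21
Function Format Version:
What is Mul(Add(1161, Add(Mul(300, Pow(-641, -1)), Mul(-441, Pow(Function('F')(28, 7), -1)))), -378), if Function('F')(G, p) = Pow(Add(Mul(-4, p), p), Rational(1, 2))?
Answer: Add(Rational(-281194578, 641), Mul(-7938, I, Pow(21, Rational(1, 2)))) ≈ Add(-4.3868e+5, Mul(-36377., I))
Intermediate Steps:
Function('F')(G, p) = Mul(Pow(3, Rational(1, 2)), Pow(Mul(-1, p), Rational(1, 2))) (Function('F')(G, p) = Pow(Mul(-3, p), Rational(1, 2)) = Mul(Pow(3, Rational(1, 2)), Pow(Mul(-1, p), Rational(1, 2))))
Mul(Add(1161, Add(Mul(300, Pow(-641, -1)), Mul(-441, Pow(Function('F')(28, 7), -1)))), -378) = Mul(Add(1161, Add(Mul(300, Pow(-641, -1)), Mul(-441, Pow(Mul(Pow(3, Rational(1, 2)), Pow(Mul(-1, 7), Rational(1, 2))), -1)))), -378) = Mul(Add(1161, Add(Mul(300, Rational(-1, 641)), Mul(-441, Pow(Mul(Pow(3, Rational(1, 2)), Pow(-7, Rational(1, 2))), -1)))), -378) = Mul(Add(1161, Add(Rational(-300, 641), Mul(-441, Pow(Mul(Pow(3, Rational(1, 2)), Mul(I, Pow(7, Rational(1, 2)))), -1)))), -378) = Mul(Add(1161, Add(Rational(-300, 641), Mul(-441, Pow(Mul(I, Pow(21, Rational(1, 2))), -1)))), -378) = Mul(Add(1161, Add(Rational(-300, 641), Mul(-441, Mul(Rational(-1, 21), I, Pow(21, Rational(1, 2)))))), -378) = Mul(Add(1161, Add(Rational(-300, 641), Mul(21, I, Pow(21, Rational(1, 2))))), -378) = Mul(Add(Rational(743901, 641), Mul(21, I, Pow(21, Rational(1, 2)))), -378) = Add(Rational(-281194578, 641), Mul(-7938, I, Pow(21, Rational(1, 2))))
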